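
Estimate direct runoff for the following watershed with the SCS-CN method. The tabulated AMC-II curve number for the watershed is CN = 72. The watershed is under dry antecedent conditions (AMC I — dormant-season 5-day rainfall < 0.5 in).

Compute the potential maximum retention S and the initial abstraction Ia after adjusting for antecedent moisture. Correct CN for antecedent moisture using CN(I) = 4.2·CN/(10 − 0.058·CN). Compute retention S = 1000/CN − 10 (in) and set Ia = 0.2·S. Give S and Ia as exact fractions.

S = 250/27 in ≈ 9.259 in; Ia = 50/27 in ≈ 1.852 in

CN(I) from CN(II)=72: (4.2·72)/(10 − 0.058·72) = 675/13 ≈ 51.923
Max retention: S = 1000/(675/13) − 10 = 250/27 in (≈ 9.259 in)
Initial abstraction Ia = S/5 = (250/27)/5 = 50/27 ≈ 1.852 in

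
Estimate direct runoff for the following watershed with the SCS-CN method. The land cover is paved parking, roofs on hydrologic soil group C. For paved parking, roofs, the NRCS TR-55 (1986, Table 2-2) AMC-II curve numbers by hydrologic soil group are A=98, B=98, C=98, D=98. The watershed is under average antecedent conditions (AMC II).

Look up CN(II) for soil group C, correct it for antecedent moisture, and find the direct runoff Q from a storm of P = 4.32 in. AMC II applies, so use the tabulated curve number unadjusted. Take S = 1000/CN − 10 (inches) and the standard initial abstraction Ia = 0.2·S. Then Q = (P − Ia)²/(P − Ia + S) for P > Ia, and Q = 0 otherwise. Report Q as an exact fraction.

NRCS table: paved parking, roofs, soil group C → CN(II) = 98
CN(II) = 98; AMC II needs no correction.
S = 1000/98 − 10 = 10/49 in ≈ 0.204 in
Initial abstraction Ia = S/5 = (10/49)/5 = 2/49 ≈ 0.041 in
P − Ia = 4.320 − 0.041 = 5242/1225 ≈ 4.279 in (> 0, runoff occurs)
Runoff Q = (P−Ia)²/(P−Ia+S) = (4.279)²/(4.279+0.204) = 6869641/1681925 ≈ 4.084 in

Q = 6869641/1681925 in ≈ 4.084 in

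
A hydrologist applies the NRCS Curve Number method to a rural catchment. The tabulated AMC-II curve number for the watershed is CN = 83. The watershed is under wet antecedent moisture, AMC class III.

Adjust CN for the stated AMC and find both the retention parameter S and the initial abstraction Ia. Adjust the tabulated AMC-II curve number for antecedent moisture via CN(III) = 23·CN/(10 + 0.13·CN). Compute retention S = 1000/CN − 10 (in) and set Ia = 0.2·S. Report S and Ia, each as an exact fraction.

S = 1700/1909 in ≈ 0.891 in; Ia = 340/1909 in ≈ 0.178 in

Wet (AMC III): CN(III) = 23·83/(10 + 0.13·83) = 1909/(2079/100) = 190900/2079 ≈ 91.823
S = 1000/(190900/2079) − 10 = 1700/1909 in ≈ 0.891 in
Ia = 0.2·(1700/1909) = 340/1909 in ≈ 0.178 in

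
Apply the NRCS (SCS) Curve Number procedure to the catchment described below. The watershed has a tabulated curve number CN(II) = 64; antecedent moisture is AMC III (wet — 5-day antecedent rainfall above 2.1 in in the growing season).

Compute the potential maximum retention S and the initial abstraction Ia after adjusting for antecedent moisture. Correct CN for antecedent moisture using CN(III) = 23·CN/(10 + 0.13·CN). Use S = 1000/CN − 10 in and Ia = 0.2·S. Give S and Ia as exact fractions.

CN(III) from CN(II)=64: (23·64)/(10 + 0.13·64) = 18400/229 ≈ 80.349
Max retention: S = 1000/(18400/229) − 10 = 225/92 in (≈ 2.446 in)
Initial abstraction Ia = S/5 = (225/92)/5 = 45/92 ≈ 0.489 in

S = 225/92 in ≈ 2.446 in; Ia = 45/92 in ≈ 0.489 in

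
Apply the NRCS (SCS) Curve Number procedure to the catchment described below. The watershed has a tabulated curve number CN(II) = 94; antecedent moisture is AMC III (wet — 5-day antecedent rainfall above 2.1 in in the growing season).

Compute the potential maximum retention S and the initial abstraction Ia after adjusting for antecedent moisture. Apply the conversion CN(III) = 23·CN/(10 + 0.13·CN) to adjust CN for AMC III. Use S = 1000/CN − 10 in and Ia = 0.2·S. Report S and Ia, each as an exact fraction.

Adjust CN=94 to AMC III: 23·94/(10 + 0.13·94) → 2162 ÷ (1111/50) = 108100/1111 ≈ 97.300
S = 1000/(108100/1111) − 10 = 300/1081 in ≈ 0.278 in
Ia = 0.2·(300/1081) = 60/1081 in ≈ 0.056 in

S = 300/1081 in ≈ 0.278 in; Ia = 60/1081 in ≈ 0.056 in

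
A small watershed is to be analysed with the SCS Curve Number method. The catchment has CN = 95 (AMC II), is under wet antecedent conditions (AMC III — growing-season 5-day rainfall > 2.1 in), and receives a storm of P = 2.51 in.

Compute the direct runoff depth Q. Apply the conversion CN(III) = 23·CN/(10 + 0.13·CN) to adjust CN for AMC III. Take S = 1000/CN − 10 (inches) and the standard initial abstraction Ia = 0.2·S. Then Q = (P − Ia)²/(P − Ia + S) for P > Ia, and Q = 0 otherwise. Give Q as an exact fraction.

Wet (AMC III): CN(III) = 23·95/(10 + 0.13·95) = 2185/(447/20) = 43700/447 ≈ 97.763
Retention S: 1000/CN − 10 with CN=97.763 → S = 100/437 ≈ 0.229 in
Ia = 0.2S: 0.2·0.229 = 0.046 in (exactly 20/437)
Excess rainfall: 2.510 − 0.046 = 2.464 in; P > Ia so Q > 0
Q: (107687/43700)² ÷ (117687/43700) = 11596489969/5142921900 in (≈ 2.255 in)

Q = 11596489969/5142921900 in ≈ 2.255 in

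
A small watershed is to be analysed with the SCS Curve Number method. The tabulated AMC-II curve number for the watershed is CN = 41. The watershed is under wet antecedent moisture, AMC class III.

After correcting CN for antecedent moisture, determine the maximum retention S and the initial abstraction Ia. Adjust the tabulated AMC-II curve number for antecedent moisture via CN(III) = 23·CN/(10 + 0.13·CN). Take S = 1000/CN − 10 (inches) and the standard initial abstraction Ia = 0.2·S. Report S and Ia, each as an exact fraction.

Adjust CN=41 to AMC III: 23·41/(10 + 0.13·41) → 943 ÷ (1533/100) = 94300/1533 ≈ 61.513
Max retention: S = 1000/(94300/1533) − 10 = 5900/943 in (≈ 6.257 in)
Ia = 0.2·(5900/943) = 1180/943 in ≈ 1.251 in

S = 5900/943 in ≈ 6.257 in; Ia = 1180/943 in ≈ 1.251 in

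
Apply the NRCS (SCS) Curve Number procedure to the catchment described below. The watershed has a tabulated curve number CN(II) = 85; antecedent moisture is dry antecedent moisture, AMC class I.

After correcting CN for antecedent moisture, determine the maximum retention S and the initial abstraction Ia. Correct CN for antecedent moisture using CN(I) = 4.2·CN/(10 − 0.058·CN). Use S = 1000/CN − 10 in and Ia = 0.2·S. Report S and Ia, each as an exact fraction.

Adjust CN=85 to AMC I: 4.2·85/(10 − 0.058·85) → 357 ÷ (507/100) = 11900/169 ≈ 70.414
Retention S: 1000/CN − 10 with CN=70.414 → S = 500/119 ≈ 4.202 in
Ia = 0.2S: 0.2·4.202 = 0.840 in (exactly 100/119)

S = 500/119 in ≈ 4.202 in; Ia = 100/119 in ≈ 0.840 in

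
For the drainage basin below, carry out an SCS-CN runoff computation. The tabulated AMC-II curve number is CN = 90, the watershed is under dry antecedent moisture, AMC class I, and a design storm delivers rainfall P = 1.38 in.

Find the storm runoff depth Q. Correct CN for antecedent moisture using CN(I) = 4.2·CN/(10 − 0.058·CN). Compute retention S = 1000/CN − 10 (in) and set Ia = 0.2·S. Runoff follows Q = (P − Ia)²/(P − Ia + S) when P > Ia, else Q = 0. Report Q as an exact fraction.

Adjust CN=90 to AMC I: 4.2·90/(10 − 0.058·90) → 378 ÷ (239/50) = 18900/239 ≈ 79.079
S = 1000/(18900/239) − 10 = 500/189 in ≈ 2.646 in
Ia = 0.2·(500/189) = 100/189 in ≈ 0.529 in
Excess rainfall: 1.380 − 0.529 = 0.851 in; P > Ia so Q > 0
Q: (8041/9450)² ÷ (33041/9450) = 64657681/312237450 in (≈ 0.207 in)

Q = 64657681/312237450 in ≈ 0.207 in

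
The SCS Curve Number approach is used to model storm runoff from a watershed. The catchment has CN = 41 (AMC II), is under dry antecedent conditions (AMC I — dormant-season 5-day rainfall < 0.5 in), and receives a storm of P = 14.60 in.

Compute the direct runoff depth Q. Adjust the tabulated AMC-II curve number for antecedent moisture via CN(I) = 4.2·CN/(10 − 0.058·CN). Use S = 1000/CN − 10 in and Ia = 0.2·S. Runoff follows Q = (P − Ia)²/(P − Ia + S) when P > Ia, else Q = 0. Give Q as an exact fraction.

Q = 1112422609/778572165 in ≈ 1.429 in

Adjust CN=41 to AMC I: 4.2·41/(10 − 0.058·41) → (861/5) ÷ (3811/500) = 86100/3811 ≈ 22.592
Max retention: S = 1000/(86100/3811) − 10 = 29500/861 in (≈ 34.262 in)
Ia = 0.2·(29500/861) = 5900/861 in ≈ 6.852 in
Since P=14.600 > Ia=6.852: effective rainfall P−Ia = 33353/4305 in
Runoff Q = (P−Ia)²/(P−Ia+S) = (7.748)²/(7.748+34.262) = 1112422609/778572165 ≈ 1.429 in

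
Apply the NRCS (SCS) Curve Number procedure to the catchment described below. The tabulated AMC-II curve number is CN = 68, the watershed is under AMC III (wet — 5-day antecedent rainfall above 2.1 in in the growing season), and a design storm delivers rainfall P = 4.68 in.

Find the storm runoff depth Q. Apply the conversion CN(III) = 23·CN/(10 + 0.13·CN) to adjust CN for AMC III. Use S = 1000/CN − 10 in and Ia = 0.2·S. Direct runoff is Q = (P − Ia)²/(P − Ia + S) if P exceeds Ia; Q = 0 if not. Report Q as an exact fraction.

Q = 1742812009/603576925 in ≈ 2.887 in

Adjust CN=68 to AMC III: 23·68/(10 + 0.13·68) → 1564 ÷ (471/25) = 39100/471 ≈ 83.015
S = 1000/(39100/471) − 10 = 800/391 in ≈ 2.046 in
Ia = 0.2·(800/391) = 160/391 in ≈ 0.409 in
Excess rainfall: 4.680 − 0.409 = 4.271 in; P > Ia so Q > 0
Q = (41747/9775)²/((41747/9775) + 800/391) = (1742812009/95550625)/(61747/9775) = 1742812009/603576925 in ≈ 2.887 in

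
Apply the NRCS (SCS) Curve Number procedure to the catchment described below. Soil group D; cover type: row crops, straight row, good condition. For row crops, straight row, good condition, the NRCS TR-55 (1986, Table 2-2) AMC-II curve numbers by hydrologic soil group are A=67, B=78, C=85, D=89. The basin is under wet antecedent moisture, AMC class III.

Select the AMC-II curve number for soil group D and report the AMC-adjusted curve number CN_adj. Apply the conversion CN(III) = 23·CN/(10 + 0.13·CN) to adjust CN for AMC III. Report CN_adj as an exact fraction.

CN_adj = 204700/2157 ≈ 94.900

NRCS table: row crops, straight row, good condition, soil group D → CN(II) = 89
Adjust CN=89 to AMC III: 23·89/(10 + 0.13·89) → 2047 ÷ (2157/100) = 204700/2157 ≈ 94.900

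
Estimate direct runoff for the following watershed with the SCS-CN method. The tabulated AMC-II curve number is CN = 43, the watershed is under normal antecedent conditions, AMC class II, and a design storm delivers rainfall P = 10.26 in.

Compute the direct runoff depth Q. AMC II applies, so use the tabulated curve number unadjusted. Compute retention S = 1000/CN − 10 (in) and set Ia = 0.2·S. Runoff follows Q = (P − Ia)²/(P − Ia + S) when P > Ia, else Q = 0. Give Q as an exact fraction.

Q = 4695033/1692050 in ≈ 2.775 in

Average conditions: CN = 43 (no AMC adjustment).
S = 1000/43 − 10 = 570/43 in ≈ 13.256 in
Ia = 0.2S: 0.2·13.256 = 2.651 in (exactly 114/43)
Excess rainfall: 10.260 − 2.651 = 7.609 in; P > Ia so Q > 0
Q = (16359/2150)²/((16359/2150) + 570/43) = (267616881/4622500)/(44859/2150) = 4695033/1692050 in ≈ 2.775 in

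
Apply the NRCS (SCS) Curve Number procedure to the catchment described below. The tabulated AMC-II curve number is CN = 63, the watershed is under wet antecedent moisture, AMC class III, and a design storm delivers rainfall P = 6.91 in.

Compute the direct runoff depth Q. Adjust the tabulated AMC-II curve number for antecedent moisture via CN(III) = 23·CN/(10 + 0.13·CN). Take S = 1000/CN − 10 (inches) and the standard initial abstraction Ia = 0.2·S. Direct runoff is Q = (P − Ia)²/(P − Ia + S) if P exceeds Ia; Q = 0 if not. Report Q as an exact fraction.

Wet (AMC III): CN(III) = 23·63/(10 + 0.13·63) = 1449/(1819/100) = 144900/1819 ≈ 79.659
Max retention: S = 1000/(144900/1819) − 10 = 3700/1449 in (≈ 2.553 in)
Initial abstraction Ia = S/5 = (3700/1449)/5 = 740/1449 ≈ 0.511 in
P − Ia = 6.910 − 0.511 = 927259/144900 ≈ 6.399 in (> 0, runoff occurs)
Q: (927259/144900)² ÷ (1297259/144900) = 859809253081/187972829100 in (≈ 4.574 in)

Q = 859809253081/187972829100 in ≈ 4.574 in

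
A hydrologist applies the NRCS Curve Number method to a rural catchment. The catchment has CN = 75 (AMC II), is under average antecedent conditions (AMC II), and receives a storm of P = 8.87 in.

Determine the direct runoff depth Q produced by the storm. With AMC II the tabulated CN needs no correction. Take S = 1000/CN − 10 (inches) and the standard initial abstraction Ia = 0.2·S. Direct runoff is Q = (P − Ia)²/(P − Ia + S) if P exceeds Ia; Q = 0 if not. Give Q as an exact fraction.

Average conditions: CN = 75 (no AMC adjustment).
Max retention: S = 1000/75 − 10 = 10/3 in (≈ 3.333 in)
Ia = 0.2·(10/3) = 2/3 in ≈ 0.667 in
Since P=8.870 > Ia=0.667: effective rainfall P−Ia = 2461/300 in
Q = (2461/300)²/((2461/300) + 10/3) = (6056521/90000)/(3461/300) = 6056521/1038300 in ≈ 5.833 in

Q = 6056521/1038300 in ≈ 5.833 in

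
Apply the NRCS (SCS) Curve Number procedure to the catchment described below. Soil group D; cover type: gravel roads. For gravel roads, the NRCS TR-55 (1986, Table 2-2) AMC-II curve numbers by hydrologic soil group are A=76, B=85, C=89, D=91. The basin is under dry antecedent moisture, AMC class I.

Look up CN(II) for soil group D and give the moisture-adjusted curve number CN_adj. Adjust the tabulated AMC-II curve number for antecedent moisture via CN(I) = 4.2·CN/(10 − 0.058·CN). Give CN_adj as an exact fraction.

CN_adj = 63700/787 ≈ 80.940

NRCS table: gravel roads, soil group D → CN(II) = 91
Dry (AMC I): CN(I) = 4.2·91/(10 − 0.058·91) = (1911/5)/(2361/500) = 63700/787 ≈ 80.940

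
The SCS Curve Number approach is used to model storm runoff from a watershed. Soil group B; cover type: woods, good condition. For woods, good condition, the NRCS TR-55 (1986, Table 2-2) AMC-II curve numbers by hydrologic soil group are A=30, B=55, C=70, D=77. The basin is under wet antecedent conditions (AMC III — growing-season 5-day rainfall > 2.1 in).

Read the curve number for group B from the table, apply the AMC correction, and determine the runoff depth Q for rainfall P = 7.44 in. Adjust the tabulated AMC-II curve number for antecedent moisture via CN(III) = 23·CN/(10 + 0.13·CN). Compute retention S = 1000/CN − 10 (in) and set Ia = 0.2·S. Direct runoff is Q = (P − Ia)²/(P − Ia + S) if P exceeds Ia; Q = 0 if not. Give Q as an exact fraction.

Q = 301863894/68581975 in ≈ 4.402 in

NRCS table: woods, good condition, soil group B → CN(II) = 55
Wet (AMC III): CN(III) = 23·55/(10 + 0.13·55) = 1265/(343/20) = 25300/343 ≈ 73.761
S = 1000/(25300/343) − 10 = 900/253 in ≈ 3.557 in
Ia = 0.2S: 0.2·3.557 = 0.711 in (exactly 180/253)
P − Ia = 7.440 − 0.711 = 42558/6325 ≈ 6.729 in (> 0, runoff occurs)
Q: (42558/6325)² ÷ (65058/6325) = 301863894/68581975 in (≈ 4.402 in)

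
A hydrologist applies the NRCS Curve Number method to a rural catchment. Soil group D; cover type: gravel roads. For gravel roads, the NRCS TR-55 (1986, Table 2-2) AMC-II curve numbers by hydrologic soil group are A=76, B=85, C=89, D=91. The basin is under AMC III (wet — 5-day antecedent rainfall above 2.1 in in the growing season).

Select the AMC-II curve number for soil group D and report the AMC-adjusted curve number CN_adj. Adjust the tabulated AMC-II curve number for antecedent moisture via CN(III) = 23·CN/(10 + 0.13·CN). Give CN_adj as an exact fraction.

NRCS table: gravel roads, soil group D → CN(II) = 91
Adjust CN=91 to AMC III: 23·91/(10 + 0.13·91) → 2093 ÷ (2183/100) = 209300/2183 ≈ 95.877

CN_adj = 209300/2183 ≈ 95.877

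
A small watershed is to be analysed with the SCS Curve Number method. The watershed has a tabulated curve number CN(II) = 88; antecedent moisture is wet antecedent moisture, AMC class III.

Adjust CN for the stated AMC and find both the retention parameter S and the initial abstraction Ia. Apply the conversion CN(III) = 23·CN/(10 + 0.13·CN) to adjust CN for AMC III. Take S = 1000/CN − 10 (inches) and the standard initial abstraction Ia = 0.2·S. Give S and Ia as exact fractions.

Adjust CN=88 to AMC III: 23·88/(10 + 0.13·88) → 2024 ÷ (536/25) = 6325/67 ≈ 94.403
Retention S: 1000/CN − 10 with CN=94.403 → S = 150/253 ≈ 0.593 in
Ia = 0.2S: 0.2·0.593 = 0.119 in (exactly 30/253)

S = 150/253 in ≈ 0.593 in; Ia = 30/253 in ≈ 0.119 in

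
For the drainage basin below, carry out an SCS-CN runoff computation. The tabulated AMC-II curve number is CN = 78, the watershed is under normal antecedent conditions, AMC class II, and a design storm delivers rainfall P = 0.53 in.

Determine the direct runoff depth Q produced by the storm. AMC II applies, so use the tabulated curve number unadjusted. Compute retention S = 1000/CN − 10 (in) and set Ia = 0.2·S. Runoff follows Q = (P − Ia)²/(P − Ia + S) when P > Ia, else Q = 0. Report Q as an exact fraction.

Q = 0 in ≈ 0.000 in

CN(II) = 78; AMC II needs no correction.
Retention S: 1000/CN − 10 with CN=78.000 → S = 110/39 ≈ 2.821 in
Ia = 0.2S: 0.2·2.821 = 0.564 in (exactly 22/39)
P = 0.530 ≤ Ia = 0.564 in: entire storm abstracted, Q = 0.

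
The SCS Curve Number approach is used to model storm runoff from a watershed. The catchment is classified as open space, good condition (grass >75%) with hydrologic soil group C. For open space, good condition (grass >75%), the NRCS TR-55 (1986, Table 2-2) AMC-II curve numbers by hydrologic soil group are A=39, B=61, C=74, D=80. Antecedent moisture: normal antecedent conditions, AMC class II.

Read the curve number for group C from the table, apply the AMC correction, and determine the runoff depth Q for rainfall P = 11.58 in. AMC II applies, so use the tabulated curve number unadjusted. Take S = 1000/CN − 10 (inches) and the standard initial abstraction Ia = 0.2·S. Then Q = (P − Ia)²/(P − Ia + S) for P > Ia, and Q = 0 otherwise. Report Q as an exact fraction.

Q = 404935129/49252550 in ≈ 8.222 in

NRCS table: open space, good condition (grass >75%), soil group C → CN(II) = 74
AMC II — tabulated CN = 74 applies directly.
S = 1000/74 − 10 = 130/37 in ≈ 3.514 in
Ia = 0.2S: 0.2·3.514 = 0.703 in (exactly 26/37)
Excess rainfall: 11.580 − 0.703 = 10.877 in; P > Ia so Q > 0
Q: (20123/1850)² ÷ (26623/1850) = 404935129/49252550 in (≈ 8.222 in)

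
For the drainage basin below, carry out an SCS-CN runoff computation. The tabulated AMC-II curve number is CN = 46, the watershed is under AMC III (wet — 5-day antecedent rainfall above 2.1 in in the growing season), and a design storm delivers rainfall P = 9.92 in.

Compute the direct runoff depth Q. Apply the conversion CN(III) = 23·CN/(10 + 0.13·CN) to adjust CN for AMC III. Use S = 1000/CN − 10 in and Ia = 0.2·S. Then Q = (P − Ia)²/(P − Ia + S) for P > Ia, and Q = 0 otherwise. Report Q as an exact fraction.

CN(III) from CN(II)=46: (23·46)/(10 + 0.13·46) = 52900/799 ≈ 66.208
Max retention: S = 1000/(52900/799) − 10 = 2700/529 in (≈ 5.104 in)
Ia = 0.2S: 0.2·5.104 = 1.021 in (exactly 540/529)
Excess rainfall: 9.920 − 1.021 = 8.899 in; P > Ia so Q > 0
Q: (117692/13225)² ÷ (185192/13225) = 1731425858/306145525 in (≈ 5.656 in)

Q = 1731425858/306145525 in ≈ 5.656 in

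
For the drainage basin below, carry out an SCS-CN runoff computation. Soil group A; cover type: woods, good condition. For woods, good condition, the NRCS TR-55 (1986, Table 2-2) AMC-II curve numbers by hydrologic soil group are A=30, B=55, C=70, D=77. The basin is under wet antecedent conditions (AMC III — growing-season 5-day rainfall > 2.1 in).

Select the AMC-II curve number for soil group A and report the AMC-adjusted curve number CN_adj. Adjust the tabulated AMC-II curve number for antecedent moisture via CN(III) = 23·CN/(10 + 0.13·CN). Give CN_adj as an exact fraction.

CN_adj = 6900/139 ≈ 49.640

NRCS table: woods, good condition, soil group A → CN(II) = 30
CN(III) from CN(II)=30: (23·30)/(10 + 0.13·30) = 6900/139 ≈ 49.640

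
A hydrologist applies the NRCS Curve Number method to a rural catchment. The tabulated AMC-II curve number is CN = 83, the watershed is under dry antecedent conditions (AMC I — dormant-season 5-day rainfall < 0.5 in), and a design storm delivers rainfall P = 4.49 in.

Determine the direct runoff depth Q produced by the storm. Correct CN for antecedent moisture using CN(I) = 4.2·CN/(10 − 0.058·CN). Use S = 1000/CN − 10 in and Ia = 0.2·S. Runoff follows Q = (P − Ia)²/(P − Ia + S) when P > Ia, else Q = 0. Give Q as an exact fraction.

CN(I) from CN(II)=83: (4.2·83)/(10 − 0.058·83) = 174300/2593 ≈ 67.219
S = 1000/(174300/2593) − 10 = 8500/1743 in ≈ 4.877 in
Ia = 0.2S: 0.2·4.877 = 0.975 in (exactly 1700/1743)
Excess rainfall: 4.490 − 0.975 = 3.515 in; P > Ia so Q > 0
Runoff Q = (P−Ia)²/(P−Ia+S) = (3.515)²/(3.515+4.877) = 375287336449/254932400100 ≈ 1.472 in

Q = 375287336449/254932400100 in ≈ 1.472 in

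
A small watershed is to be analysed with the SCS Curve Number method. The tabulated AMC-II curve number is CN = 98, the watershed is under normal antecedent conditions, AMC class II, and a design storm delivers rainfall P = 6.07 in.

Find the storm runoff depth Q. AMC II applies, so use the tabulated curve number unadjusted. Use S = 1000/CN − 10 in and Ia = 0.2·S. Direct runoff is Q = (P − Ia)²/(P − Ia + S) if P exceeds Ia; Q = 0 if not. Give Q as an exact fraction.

CN(II) = 98; AMC II needs no correction.
Retention S: 1000/CN − 10 with CN=98.000 → S = 10/49 ≈ 0.204 in
Ia = 0.2S: 0.2·0.204 = 0.041 in (exactly 2/49)
P − Ia = 6.070 − 0.041 = 29543/4900 ≈ 6.029 in (> 0, runoff occurs)
Q = (29543/4900)²/((29543/4900) + 10/49) = (872788849/24010000)/(30543/4900) = 872788849/149660700 in ≈ 5.832 in

Q = 872788849/149660700 in ≈ 5.832 in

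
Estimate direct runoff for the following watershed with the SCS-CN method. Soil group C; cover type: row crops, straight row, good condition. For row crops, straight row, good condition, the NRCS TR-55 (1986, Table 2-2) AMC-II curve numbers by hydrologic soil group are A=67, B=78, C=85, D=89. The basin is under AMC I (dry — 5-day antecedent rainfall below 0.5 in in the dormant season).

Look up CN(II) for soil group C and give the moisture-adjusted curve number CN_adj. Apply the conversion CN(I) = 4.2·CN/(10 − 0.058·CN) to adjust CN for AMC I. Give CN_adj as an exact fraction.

NRCS table: row crops, straight row, good condition, soil group C → CN(II) = 85
CN(I) from CN(II)=85: (4.2·85)/(10 − 0.058·85) = 11900/169 ≈ 70.414

CN_adj = 11900/169 ≈ 70.414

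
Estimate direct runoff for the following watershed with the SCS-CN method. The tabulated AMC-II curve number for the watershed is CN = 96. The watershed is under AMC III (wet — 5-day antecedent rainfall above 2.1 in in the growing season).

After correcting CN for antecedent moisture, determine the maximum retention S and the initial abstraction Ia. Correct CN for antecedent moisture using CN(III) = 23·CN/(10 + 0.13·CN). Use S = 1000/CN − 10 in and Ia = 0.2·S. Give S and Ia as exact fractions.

S = 25/138 in ≈ 0.181 in; Ia = 5/138 in ≈ 0.036 in

CN(III) from CN(II)=96: (23·96)/(10 + 0.13·96) = 27600/281 ≈ 98.221
Max retention: S = 1000/(27600/281) − 10 = 25/138 in (≈ 0.181 in)
Initial abstraction Ia = S/5 = (25/138)/5 = 5/138 ≈ 0.036 in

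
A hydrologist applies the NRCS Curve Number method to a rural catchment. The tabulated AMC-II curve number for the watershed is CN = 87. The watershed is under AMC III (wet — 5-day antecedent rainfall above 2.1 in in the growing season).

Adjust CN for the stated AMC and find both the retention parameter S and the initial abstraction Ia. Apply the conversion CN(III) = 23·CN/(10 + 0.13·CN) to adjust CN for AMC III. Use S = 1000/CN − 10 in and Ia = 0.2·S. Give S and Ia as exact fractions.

Wet (AMC III): CN(III) = 23·87/(10 + 0.13·87) = 2001/(2131/100) = 200100/2131 ≈ 93.900
Max retention: S = 1000/(200100/2131) − 10 = 1300/2001 in (≈ 0.650 in)
Ia = 0.2S: 0.2·0.650 = 0.130 in (exactly 260/2001)

S = 1300/2001 in ≈ 0.650 in; Ia = 260/2001 in ≈ 0.130 in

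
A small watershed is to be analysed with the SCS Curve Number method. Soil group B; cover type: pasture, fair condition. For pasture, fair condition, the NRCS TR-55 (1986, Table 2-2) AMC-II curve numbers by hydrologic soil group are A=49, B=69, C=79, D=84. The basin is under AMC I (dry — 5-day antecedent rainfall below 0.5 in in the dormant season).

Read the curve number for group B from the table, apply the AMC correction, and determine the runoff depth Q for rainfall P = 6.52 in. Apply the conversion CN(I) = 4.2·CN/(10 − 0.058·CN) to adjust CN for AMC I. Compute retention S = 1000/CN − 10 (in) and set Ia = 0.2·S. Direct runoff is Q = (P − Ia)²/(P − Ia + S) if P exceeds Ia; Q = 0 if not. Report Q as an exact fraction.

Q = 25181563969/19785624075 in ≈ 1.273 in

NRCS table: pasture, fair condition, soil group B → CN(II) = 69
Adjust CN=69 to AMC I: 4.2·69/(10 − 0.058·69) → (1449/5) ÷ (2999/500) = 144900/2999 ≈ 48.316
Max retention: S = 1000/(144900/2999) − 10 = 15500/1449 in (≈ 10.697 in)
Ia = 0.2·(15500/1449) = 3100/1449 in ≈ 2.139 in
P − Ia = 6.520 − 2.139 = 158687/36225 ≈ 4.381 in (> 0, runoff occurs)
Q = (158687/36225)²/((158687/36225) + 15500/1449) = (25181563969/1312250625)/(546187/36225) = 25181563969/19785624075 in ≈ 1.273 in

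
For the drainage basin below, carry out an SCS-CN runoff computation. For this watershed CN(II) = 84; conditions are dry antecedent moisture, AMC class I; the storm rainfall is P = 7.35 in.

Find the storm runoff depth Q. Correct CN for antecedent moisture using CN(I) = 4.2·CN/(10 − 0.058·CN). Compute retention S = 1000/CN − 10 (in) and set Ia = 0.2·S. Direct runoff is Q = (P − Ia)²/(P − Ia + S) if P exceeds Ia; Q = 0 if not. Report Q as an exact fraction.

Q = 3229307929/854014140 in ≈ 3.781 in

Dry (AMC I): CN(I) = 4.2·84/(10 − 0.058·84) = (1764/5)/(641/125) = 44100/641 ≈ 68.799
Retention S: 1000/CN − 10 with CN=68.799 → S = 2000/441 ≈ 4.535 in
Initial abstraction Ia = S/5 = (2000/441)/5 = 400/441 ≈ 0.907 in
Excess rainfall: 7.350 − 0.907 = 6.443 in; P > Ia so Q > 0
Runoff Q = (P−Ia)²/(P−Ia+S) = (6.443)²/(6.443+4.535) = 3229307929/854014140 ≈ 3.781 in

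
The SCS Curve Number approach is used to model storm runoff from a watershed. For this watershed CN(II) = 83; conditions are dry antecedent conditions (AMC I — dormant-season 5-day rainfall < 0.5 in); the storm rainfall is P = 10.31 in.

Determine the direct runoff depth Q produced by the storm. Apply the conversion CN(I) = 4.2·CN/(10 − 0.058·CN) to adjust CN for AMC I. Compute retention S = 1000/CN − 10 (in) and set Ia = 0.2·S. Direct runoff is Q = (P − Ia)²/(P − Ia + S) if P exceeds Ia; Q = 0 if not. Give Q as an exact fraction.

Dry (AMC I): CN(I) = 4.2·83/(10 − 0.058·83) = (1743/5)/(2593/500) = 174300/2593 ≈ 67.219
S = 1000/(174300/2593) − 10 = 8500/1743 in ≈ 4.877 in
Ia = 0.2·(8500/1743) = 1700/1743 in ≈ 0.975 in
Excess rainfall: 10.310 − 0.975 = 9.335 in; P > Ia so Q > 0
Runoff Q = (P−Ia)²/(P−Ia+S) = (9.335)²/(9.335+4.877) = 2647236383089/431746851900 ≈ 6.131 in

Q = 2647236383089/431746851900 in ≈ 6.131 in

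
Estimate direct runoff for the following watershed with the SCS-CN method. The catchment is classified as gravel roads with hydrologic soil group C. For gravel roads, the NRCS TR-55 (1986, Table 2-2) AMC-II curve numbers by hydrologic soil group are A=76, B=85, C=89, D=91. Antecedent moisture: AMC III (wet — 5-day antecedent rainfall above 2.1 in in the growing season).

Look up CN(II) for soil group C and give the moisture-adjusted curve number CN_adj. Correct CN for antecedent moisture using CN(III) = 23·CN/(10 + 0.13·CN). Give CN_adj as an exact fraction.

CN_adj = 204700/2157 ≈ 94.900

NRCS table: gravel roads, soil group C → CN(II) = 89
CN(III) from CN(II)=89: (23·89)/(10 + 0.13·89) = 204700/2157 ≈ 94.900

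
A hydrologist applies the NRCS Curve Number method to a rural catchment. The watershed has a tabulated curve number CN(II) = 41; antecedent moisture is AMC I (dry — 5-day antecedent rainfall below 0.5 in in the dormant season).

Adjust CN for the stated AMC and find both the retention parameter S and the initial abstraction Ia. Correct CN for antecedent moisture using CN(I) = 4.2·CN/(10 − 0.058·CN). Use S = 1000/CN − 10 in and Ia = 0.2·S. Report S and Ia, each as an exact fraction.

Dry (AMC I): CN(I) = 4.2·41/(10 − 0.058·41) = (861/5)/(3811/500) = 86100/3811 ≈ 22.592
S = 1000/(86100/3811) − 10 = 29500/861 in ≈ 34.262 in
Initial abstraction Ia = S/5 = (29500/861)/5 = 5900/861 ≈ 6.852 in

S = 29500/861 in ≈ 34.262 in; Ia = 5900/861 in ≈ 6.852 in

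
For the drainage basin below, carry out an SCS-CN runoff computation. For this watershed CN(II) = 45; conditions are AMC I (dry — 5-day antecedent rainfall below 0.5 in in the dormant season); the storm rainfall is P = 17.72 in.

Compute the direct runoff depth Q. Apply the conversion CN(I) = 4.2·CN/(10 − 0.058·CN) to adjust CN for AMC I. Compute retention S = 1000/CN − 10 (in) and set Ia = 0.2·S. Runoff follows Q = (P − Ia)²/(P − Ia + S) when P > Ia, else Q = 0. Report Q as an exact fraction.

Q = 3161475529/915360075 in ≈ 3.454 in

Adjust CN=45 to AMC I: 4.2·45/(10 − 0.058·45) → 189 ÷ (739/100) = 18900/739 ≈ 25.575
Retention S: 1000/CN − 10 with CN=25.575 → S = 5500/189 ≈ 29.101 in
Ia = 0.2S: 0.2·29.101 = 5.820 in (exactly 1100/189)
Excess rainfall: 17.720 − 5.820 = 11.900 in; P > Ia so Q > 0
Runoff Q = (P−Ia)²/(P−Ia+S) = (11.900)²/(11.900+29.101) = 3161475529/915360075 ≈ 3.454 in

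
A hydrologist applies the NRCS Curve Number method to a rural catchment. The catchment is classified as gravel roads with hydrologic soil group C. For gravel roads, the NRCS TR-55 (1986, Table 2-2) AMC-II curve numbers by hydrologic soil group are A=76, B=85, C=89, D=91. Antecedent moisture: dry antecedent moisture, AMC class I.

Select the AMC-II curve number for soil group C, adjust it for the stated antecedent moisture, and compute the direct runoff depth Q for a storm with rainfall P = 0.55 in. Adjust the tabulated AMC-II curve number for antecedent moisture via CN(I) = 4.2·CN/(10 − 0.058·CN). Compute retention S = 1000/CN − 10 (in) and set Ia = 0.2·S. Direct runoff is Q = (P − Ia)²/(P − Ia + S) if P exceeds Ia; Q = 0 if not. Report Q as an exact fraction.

NRCS table: gravel roads, soil group C → CN(II) = 89
CN(I) from CN(II)=89: (4.2·89)/(10 − 0.058·89) = 186900/2419 ≈ 77.263
Max retention: S = 1000/(186900/2419) − 10 = 5500/1869 in (≈ 2.943 in)
Ia = 0.2·(5500/1869) = 1100/1869 in ≈ 0.589 in
P = 0.550 ≤ Ia = 0.589 in: entire storm abstracted, Q = 0.

Q = 0 in ≈ 0.000 in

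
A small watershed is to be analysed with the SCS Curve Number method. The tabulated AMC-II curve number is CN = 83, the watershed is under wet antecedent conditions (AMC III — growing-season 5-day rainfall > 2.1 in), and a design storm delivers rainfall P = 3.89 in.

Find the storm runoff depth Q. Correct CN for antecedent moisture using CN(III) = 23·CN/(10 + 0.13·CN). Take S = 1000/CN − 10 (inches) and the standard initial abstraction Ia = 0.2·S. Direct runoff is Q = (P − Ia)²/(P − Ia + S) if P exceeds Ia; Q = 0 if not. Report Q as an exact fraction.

Adjust CN=83 to AMC III: 23·83/(10 + 0.13·83) → 1909 ÷ (2079/100) = 190900/2079 ≈ 91.823
Max retention: S = 1000/(190900/2079) − 10 = 1700/1909 in (≈ 0.891 in)
Ia = 0.2S: 0.2·0.891 = 0.178 in (exactly 340/1909)
Since P=3.890 > Ia=0.178: effective rainfall P−Ia = 708601/190900 in
Q = (708601/190900)²/((708601/190900) + 1700/1909) = (502115377201/36442810000)/(878601/190900) = 502115377201/167724930900 in ≈ 2.994 in

Q = 502115377201/167724930900 in ≈ 2.994 in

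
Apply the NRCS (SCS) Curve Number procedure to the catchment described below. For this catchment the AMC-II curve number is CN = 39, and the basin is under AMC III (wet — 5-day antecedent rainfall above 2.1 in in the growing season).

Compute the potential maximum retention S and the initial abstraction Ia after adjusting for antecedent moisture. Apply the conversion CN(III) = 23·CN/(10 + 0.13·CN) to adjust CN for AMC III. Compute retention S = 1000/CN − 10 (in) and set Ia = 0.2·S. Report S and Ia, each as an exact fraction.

Wet (AMC III): CN(III) = 23·39/(10 + 0.13·39) = 897/(1507/100) = 89700/1507 ≈ 59.522
Retention S: 1000/CN − 10 with CN=59.522 → S = 6100/897 ≈ 6.800 in
Ia = 0.2S: 0.2·6.800 = 1.360 in (exactly 1220/897)

S = 6100/897 in ≈ 6.800 in; Ia = 1220/897 in ≈ 1.360 in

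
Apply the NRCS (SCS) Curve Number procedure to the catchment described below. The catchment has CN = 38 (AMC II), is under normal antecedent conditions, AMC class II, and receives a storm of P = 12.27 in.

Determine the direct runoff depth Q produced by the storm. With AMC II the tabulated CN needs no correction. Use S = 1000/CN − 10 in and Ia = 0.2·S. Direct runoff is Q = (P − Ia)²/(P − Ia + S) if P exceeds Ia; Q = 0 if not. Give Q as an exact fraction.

Q = 292854769/91414700 in ≈ 3.204 in

CN(II) = 38; AMC II needs no correction.
Retention S: 1000/CN − 10 with CN=38.000 → S = 310/19 ≈ 16.316 in
Ia = 0.2·(310/19) = 62/19 in ≈ 3.263 in
P − Ia = 12.270 − 3.263 = 17113/1900 ≈ 9.007 in (> 0, runoff occurs)
Q: (17113/1900)² ÷ (48113/1900) = 292854769/91414700 in (≈ 3.204 in)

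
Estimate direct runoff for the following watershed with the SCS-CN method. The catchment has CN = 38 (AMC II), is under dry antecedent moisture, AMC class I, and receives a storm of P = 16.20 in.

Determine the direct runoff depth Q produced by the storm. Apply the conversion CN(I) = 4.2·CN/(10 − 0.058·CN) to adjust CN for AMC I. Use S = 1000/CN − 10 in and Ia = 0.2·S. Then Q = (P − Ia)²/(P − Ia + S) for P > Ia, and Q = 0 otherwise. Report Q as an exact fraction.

Adjust CN=38 to AMC I: 4.2·38/(10 − 0.058·38) → (798/5) ÷ (1949/250) = 39900/1949 ≈ 20.472
Retention S: 1000/CN − 10 with CN=20.472 → S = 15500/399 ≈ 38.847 in
Initial abstraction Ia = S/5 = (15500/399)/5 = 3100/399 ≈ 7.769 in
P − Ia = 16.200 − 7.769 = 16819/1995 ≈ 8.431 in (> 0, runoff occurs)
Q: (16819/1995)² ÷ (94319/1995) = 282878761/188166405 in (≈ 1.503 in)

Q = 282878761/188166405 in ≈ 1.503 in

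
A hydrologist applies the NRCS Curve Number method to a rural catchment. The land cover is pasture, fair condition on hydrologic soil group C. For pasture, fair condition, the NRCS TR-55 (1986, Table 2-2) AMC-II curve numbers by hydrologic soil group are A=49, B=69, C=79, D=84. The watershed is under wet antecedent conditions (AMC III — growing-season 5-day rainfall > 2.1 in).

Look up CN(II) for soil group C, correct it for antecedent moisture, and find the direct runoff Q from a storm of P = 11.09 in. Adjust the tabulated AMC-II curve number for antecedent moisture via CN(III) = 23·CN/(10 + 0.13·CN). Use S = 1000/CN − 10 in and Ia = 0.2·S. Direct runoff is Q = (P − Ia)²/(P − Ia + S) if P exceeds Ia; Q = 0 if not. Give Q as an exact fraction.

NRCS table: pasture, fair condition, soil group C → CN(II) = 79
Wet (AMC III): CN(III) = 23·79/(10 + 0.13·79) = 1817/(2027/100) = 181700/2027 ≈ 89.640
S = 1000/(181700/2027) − 10 = 2100/1817 in ≈ 1.156 in
Ia = 0.2S: 0.2·1.156 = 0.231 in (exactly 420/1817)
P − Ia = 11.090 − 0.231 = 1973053/181700 ≈ 10.859 in (> 0, runoff occurs)
Q = (1973053/181700)²/((1973053/181700) + 2100/1817) = (3892938140809/33014890000)/(2183053/181700) = 3892938140809/396660730100 in ≈ 9.814 in

Q = 3892938140809/396660730100 in ≈ 9.814 in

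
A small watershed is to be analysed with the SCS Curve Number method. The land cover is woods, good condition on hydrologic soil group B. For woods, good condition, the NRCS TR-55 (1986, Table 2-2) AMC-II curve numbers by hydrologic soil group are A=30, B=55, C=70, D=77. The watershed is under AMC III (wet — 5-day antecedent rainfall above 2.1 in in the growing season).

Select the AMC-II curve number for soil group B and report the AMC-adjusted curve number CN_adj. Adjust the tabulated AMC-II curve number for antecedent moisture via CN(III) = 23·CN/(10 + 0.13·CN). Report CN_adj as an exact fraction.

NRCS table: woods, good condition, soil group B → CN(II) = 55
Adjust CN=55 to AMC III: 23·55/(10 + 0.13·55) → 1265 ÷ (343/20) = 25300/343 ≈ 73.761

CN_adj = 25300/343 ≈ 73.761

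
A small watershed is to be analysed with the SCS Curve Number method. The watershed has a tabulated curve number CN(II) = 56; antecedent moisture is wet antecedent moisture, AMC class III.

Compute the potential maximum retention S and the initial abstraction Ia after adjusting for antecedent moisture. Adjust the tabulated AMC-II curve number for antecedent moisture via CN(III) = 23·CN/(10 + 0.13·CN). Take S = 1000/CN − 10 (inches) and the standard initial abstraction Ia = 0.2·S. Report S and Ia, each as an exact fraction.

CN(III) from CN(II)=56: (23·56)/(10 + 0.13·56) = 4025/54 ≈ 74.537
S = 1000/(4025/54) − 10 = 550/161 in ≈ 3.416 in
Ia = 0.2S: 0.2·3.416 = 0.683 in (exactly 110/161)

S = 550/161 in ≈ 3.416 in; Ia = 110/161 in ≈ 0.683 in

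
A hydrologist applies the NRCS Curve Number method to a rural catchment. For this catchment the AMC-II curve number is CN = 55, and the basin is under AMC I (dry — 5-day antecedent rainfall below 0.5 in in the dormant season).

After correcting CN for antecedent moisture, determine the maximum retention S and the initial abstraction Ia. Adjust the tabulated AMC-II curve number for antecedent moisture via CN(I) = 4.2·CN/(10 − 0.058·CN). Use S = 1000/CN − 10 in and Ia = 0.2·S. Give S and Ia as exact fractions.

S = 1500/77 in ≈ 19.481 in; Ia = 300/77 in ≈ 3.896 in

Adjust CN=55 to AMC I: 4.2·55/(10 − 0.058·55) → 231 ÷ (681/100) = 7700/227 ≈ 33.921
S = 1000/(7700/227) − 10 = 1500/77 in ≈ 19.481 in
Initial abstraction Ia = S/5 = (1500/77)/5 = 300/77 ≈ 3.896 in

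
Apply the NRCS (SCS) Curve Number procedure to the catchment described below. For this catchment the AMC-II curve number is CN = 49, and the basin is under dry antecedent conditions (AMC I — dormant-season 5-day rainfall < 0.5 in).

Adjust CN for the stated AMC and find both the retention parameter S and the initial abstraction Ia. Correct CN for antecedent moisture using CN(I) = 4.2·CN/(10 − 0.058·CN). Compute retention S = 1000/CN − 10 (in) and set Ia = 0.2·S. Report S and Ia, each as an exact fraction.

S = 8500/343 in ≈ 24.781 in; Ia = 1700/343 in ≈ 4.956 in

CN(I) from CN(II)=49: (4.2·49)/(10 − 0.058·49) = 34300/1193 ≈ 28.751
Max retention: S = 1000/(34300/1193) − 10 = 8500/343 in (≈ 24.781 in)
Initial abstraction Ia = S/5 = (8500/343)/5 = 1700/343 ≈ 4.956 in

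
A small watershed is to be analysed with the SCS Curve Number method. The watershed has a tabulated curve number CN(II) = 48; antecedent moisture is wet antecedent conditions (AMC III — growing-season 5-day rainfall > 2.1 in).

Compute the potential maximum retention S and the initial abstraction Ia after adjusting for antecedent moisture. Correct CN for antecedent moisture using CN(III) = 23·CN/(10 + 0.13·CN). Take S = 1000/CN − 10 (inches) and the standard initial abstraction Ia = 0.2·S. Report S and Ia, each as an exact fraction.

S = 325/69 in ≈ 4.710 in; Ia = 65/69 in ≈ 0.942 in

Adjust CN=48 to AMC III: 23·48/(10 + 0.13·48) → 1104 ÷ (406/25) = 13800/203 ≈ 67.980
S = 1000/(13800/203) − 10 = 325/69 in ≈ 4.710 in
Ia = 0.2S: 0.2·4.710 = 0.942 in (exactly 65/69)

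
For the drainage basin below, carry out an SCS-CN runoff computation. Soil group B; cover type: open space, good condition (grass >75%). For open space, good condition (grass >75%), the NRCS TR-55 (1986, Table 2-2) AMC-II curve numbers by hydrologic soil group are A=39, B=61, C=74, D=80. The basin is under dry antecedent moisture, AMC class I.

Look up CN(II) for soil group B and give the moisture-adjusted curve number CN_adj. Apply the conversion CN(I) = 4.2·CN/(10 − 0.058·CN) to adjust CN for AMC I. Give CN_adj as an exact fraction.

NRCS table: open space, good condition (grass >75%), soil group B → CN(II) = 61
Dry (AMC I): CN(I) = 4.2·61/(10 − 0.058·61) = (1281/5)/(3231/500) = 42700/1077 ≈ 39.647

CN_adj = 42700/1077 ≈ 39.647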